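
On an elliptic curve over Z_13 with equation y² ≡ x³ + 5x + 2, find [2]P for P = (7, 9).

(9, 3)

tangent at (7, 9): λ = (3·7² + 5)/(2·9) ≡ 9/5. 5⁻¹ ≡ 8 (mod 13), so λ ≡ 9·8 ≡ 7.
  x = λ² - 7 - 7 = 49 - 14 ≡ 9; y = λ·(7 - 9) - 9 ≡ 3. → (9, 3)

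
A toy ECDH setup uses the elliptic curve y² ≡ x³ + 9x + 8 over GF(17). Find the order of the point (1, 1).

2P: tangent at (1, 1): λ = (3·1² + 9)/(2·1) ≡ 12/2. 2⁻¹ ≡ 9 (mod 17), so λ ≡ 12·9 ≡ 6.
  x = λ² - 1 - 1 = 36 - 2 ≡ 0; y = λ·(1 - 0) - 1 ≡ 5. → (0, 5)
3P: (0, 5) + (1, 1). λ = (1 - 5)/(1 - 0) ≡ 13/1 mod 17. 1⁻¹ ≡ 1 (mod 17), so λ ≡ 13.
  x = λ² - 0 - 1 = 169 - 1 ≡ 15; y = λ·(0 - 15) - 5 ≡ 4. → (15, 4)
4P: (15, 4) + (1, 1). λ = (1 - 4)/(1 - 15) ≡ 14/3 mod 17. 3⁻¹ ≡ 6 (mod 17) since 3·6 = 18 ≡ 1, so λ ≡ 16.
  x = λ² - 15 - 1 = 256 - 16 ≡ 2; y = λ·(15 - 2) - 4 ≡ 0. → (2, 0)
5P: (2, 0) + (1, 1). λ = (1 - 0)/(1 - 2) ≡ 1/16 mod 17. 16⁻¹ ≡ 16 (mod 17), so λ ≡ 16.
  x = λ² - 2 - 1 = 256 - 3 ≡ 15; y = λ·(2 - 15) - 0 ≡ 13. → (15, 13)
6P: (15, 13) + (1, 1). λ = (1 - 13)/(1 - 15) ≡ 5/3 mod 17. 3⁻¹ ≡ 6 (mod 17), so λ ≡ 13.
  x = λ² - 15 - 1 = 169 - 16 ≡ 0; y = λ·(15 - 0) - 13 ≡ 12. → (0, 12)
7P: (0, 12) + (1, 1). λ = (1 - 12)/(1 - 0) ≡ 6/1 mod 17. 1⁻¹ ≡ 1 (mod 17) since 1·1 = 1 ≡ 1, so λ ≡ 6.
  x = λ² - 0 - 1 = 36 - 1 ≡ 1; y = λ·(0 - 1) - 12 ≡ 16. → (1, 16)
8P: (1, 16) + (1, 1): same x and y₁ ≡ -y₂, so the sum is ∞.
8P = ∞, so the order is 8.

8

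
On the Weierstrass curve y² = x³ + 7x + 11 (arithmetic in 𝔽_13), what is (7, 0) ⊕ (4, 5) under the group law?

(7, 0) + (4, 5). λ = (5 - 0)/(4 - 7) ≡ 5/10 mod 13. 10⁻¹ ≡ 4 (mod 13), so λ ≡ 7.
  x = λ² - 7 - 4 = 49 - 11 ≡ 12; y = λ·(7 - 12) - 0 ≡ 4. → (12, 4)

(12, 4)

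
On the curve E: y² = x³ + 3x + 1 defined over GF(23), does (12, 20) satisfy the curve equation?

y² = 20² ≡ 9; x³ + 3x + 1 = 1765 ≡ 17 (mod 23). 9 ≠ 17.

no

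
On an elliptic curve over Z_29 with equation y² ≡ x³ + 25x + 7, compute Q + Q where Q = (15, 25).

(21, 7)

tangent at (15, 25): λ = (3·15² + 25)/(2·25) ≡ 4/21. 21⁻¹ ≡ 18 (mod 29), so λ ≡ 4·18 ≡ 14.
  x = λ² - 15 - 15 = 196 - 30 ≡ 21; y = λ·(15 - 21) - 25 ≡ 7. → (21, 7)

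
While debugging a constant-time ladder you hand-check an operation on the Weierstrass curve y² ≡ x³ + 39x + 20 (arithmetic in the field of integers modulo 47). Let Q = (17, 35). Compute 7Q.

(17, 12)

Double-and-add on 7 = (111)₂. Start with Q = (17, 35) for the leading 1-bit.
double: tangent at (17, 35): λ = (3·17² + 39)/(2·35) ≡ 13/23. 23⁻¹ ≡ 45 (mod 47) since 23·45 = 1035 ≡ 1, so λ ≡ 13·45 ≡ 21.
  x = λ² - 17 - 17 = 441 - 34 ≡ 31; y = λ·(17 - 31) - 35 ≡ 0. → (31, 0)
add Q: (31, 0) + (17, 35). λ = (35 - 0)/(17 - 31) ≡ 35/33 mod 47. 33⁻¹ ≡ 10 (mod 47), so λ ≡ 21.
  x = λ² - 31 - 17 = 441 - 48 ≡ 17; y = λ·(31 - 17) - 0 ≡ 12. → (17, 12)
double: tangent at (17, 12): λ = (3·17² + 39)/(2·12) ≡ 13/24. 24⁻¹ ≡ 2 (mod 47), so λ ≡ 13·2 ≡ 26.
  x = λ² - 17 - 17 = 676 - 34 ≡ 31; y = λ·(17 - 31) - 12 ≡ 0. → (31, 0)
add Q: (31, 0) + (17, 35). λ = (35 - 0)/(17 - 31) ≡ 35/33 mod 47. 33⁻¹ ≡ 10 (mod 47), so λ ≡ 21.
  x = λ² - 31 - 17 = 441 - 48 ≡ 17; y = λ·(31 - 17) - 0 ≡ 12. → (17, 12)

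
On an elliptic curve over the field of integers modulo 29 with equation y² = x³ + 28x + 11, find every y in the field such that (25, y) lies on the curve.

x³ + 28x + 11 = 16336 ≡ 9 (mod 29).
Square roots of 9 mod 29: 3 and 26 (since 3² = 9 ≡ 9).

3, 26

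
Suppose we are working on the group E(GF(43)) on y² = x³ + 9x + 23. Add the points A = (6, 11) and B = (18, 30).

(6, 11) + (18, 30). λ = (30 - 11)/(18 - 6) ≡ 19/12 mod 43. 12⁻¹ ≡ 18 (mod 43), so λ ≡ 41.
  x = λ² - 6 - 18 = 1681 - 24 ≡ 23; y = λ·(6 - 23) - 11 ≡ 23. → (23, 23)

(23, 23)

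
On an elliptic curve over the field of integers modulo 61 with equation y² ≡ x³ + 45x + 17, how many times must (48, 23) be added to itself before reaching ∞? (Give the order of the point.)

2P: tangent at (48, 23): λ = (3·48² + 45)/(2·23) ≡ 3/46. 46⁻¹ ≡ 4 (mod 61) since 46·4 = 184 ≡ 1, so λ ≡ 3·4 ≡ 12.
  x = λ² - 48 - 48 = 144 - 96 ≡ 48; y = λ·(48 - 48) - 23 ≡ 38. → (48, 38)
3P: (48, 38) + (48, 23): same x and y₁ ≡ -y₂, so the sum is ∞.
3P = ∞, so the order is 3.

3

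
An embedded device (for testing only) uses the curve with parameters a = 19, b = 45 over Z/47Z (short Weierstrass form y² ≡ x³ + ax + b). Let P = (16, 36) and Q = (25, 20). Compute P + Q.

(16, 36) + (25, 20). λ = (20 - 36)/(25 - 16) ≡ 31/9 mod 47. 9⁻¹ ≡ 21 (mod 47), so λ ≡ 40.
  x = λ² - 16 - 25 = 1600 - 41 ≡ 8; y = λ·(16 - 8) - 36 ≡ 2. → (8, 2)

(8, 2)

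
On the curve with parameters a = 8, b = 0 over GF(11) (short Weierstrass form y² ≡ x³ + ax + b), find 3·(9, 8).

Write Q = (9, 8).
Repeated addition: build up to 3Q.
2Q: tangent at (9, 8): λ = (3·9² + 8)/(2·8) ≡ 9/5. 5⁻¹ ≡ 9 (mod 11) since 5·9 = 45 ≡ 1, so λ ≡ 9·9 ≡ 4.
  x = λ² - 9 - 9 = 16 - 18 ≡ 9; y = λ·(9 - 9) - 8 ≡ 3. → (9, 3)
3Q: (9, 3) + (9, 8): same x and y₁ ≡ -y₂, so the sum is O.

O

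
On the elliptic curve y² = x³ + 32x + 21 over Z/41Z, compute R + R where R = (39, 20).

(13, 25)

tangent at (39, 20): λ = (3·39² + 32)/(2·20) ≡ 3/40. 40⁻¹ ≡ 40 (mod 41) since 40·40 = 1600 ≡ 1, so λ ≡ 3·40 ≡ 38.
  x = λ² - 39 - 39 = 1444 - 78 ≡ 13; y = λ·(39 - 13) - 20 ≡ 25. → (13, 25)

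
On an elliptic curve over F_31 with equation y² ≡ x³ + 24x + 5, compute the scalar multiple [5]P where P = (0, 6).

(15, 12)

Double-and-add on 5 = (101)₂. Start with P = (0, 6) for the leading 1-bit.
double: tangent at (0, 6): λ = (3·0² + 24)/(2·6) ≡ 24/12. 12⁻¹ ≡ 13 (mod 31) since 12·13 = 156 ≡ 1, so λ ≡ 24·13 ≡ 2.
  x = λ² - 0 - 0 = 4 - 0 ≡ 4; y = λ·(0 - 4) - 6 ≡ 17. → (4, 17)
double: tangent at (4, 17): λ = (3·4² + 24)/(2·17) ≡ 10/3. 3⁻¹ ≡ 21 (mod 31) since 3·21 = 63 ≡ 1, so λ ≡ 10·21 ≡ 24.
  x = λ² - 4 - 4 = 576 - 8 ≡ 10; y = λ·(4 - 10) - 17 ≡ 25. → (10, 25)
add P: (10, 25) + (0, 6). λ = (6 - 25)/(0 - 10) ≡ 12/21 mod 31. 21⁻¹ ≡ 3 (mod 31), so λ ≡ 5.
  x = λ² - 10 - 0 = 25 - 10 ≡ 15; y = λ·(10 - 15) - 25 ≡ 12. → (15, 12)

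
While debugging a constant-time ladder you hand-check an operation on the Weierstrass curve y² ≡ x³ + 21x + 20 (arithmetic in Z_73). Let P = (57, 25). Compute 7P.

Repeated addition: build up to 7P.
2P: tangent at (57, 25): λ = (3·57² + 21)/(2·25) ≡ 59/50. 50⁻¹ ≡ 19 (mod 73), so λ ≡ 59·19 ≡ 26.
  x = λ² - 57 - 57 = 676 - 114 ≡ 51; y = λ·(57 - 51) - 25 ≡ 58. → (51, 58)
3P: (51, 58) + (57, 25). λ = (25 - 58)/(57 - 51) ≡ 40/6 mod 73. 6⁻¹ ≡ 61 (mod 73) since 6·61 = 366 ≡ 1, so λ ≡ 31.
  x = λ² - 51 - 57 = 961 - 108 ≡ 50; y = λ·(51 - 50) - 58 ≡ 46. → (50, 46)
4P: (50, 46) + (57, 25). λ = (25 - 46)/(57 - 50) ≡ 52/7 mod 73. 7⁻¹ ≡ 21 (mod 73), so λ ≡ 70.
  x = λ² - 50 - 57 = 4900 - 107 ≡ 48; y = λ·(50 - 48) - 46 ≡ 21. → (48, 21)
5P: (48, 21) + (57, 25). λ = (25 - 21)/(57 - 48) ≡ 4/9 mod 73. 9⁻¹ ≡ 65 (mod 73), so λ ≡ 41.
  x = λ² - 48 - 57 = 1681 - 105 ≡ 43; y = λ·(48 - 43) - 21 ≡ 38. → (43, 38)
6P: (43, 38) + (57, 25). λ = (25 - 38)/(57 - 43) ≡ 60/14 mod 73. 14⁻¹ ≡ 47 (mod 73), so λ ≡ 46.
  x = λ² - 43 - 57 = 2116 - 100 ≡ 45; y = λ·(43 - 45) - 38 ≡ 16. → (45, 16)
7P: (45, 16) + (57, 25). λ = (25 - 16)/(57 - 45) ≡ 9/12 mod 73. 12⁻¹ ≡ 67 (mod 73), so λ ≡ 19.
  x = λ² - 45 - 57 = 361 - 102 ≡ 40; y = λ·(45 - 40) - 16 ≡ 6. → (40, 6)

(40, 6)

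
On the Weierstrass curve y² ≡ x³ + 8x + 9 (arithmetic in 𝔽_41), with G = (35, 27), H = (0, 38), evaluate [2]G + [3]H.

O

First 2G:
Repeated addition: build up to 2G.
2G: tangent at (35, 27): λ = (3·35² + 8)/(2·27) ≡ 34/13. 13⁻¹ ≡ 19 (mod 41) since 13·19 = 247 ≡ 1, so λ ≡ 34·19 ≡ 31.
  x = λ² - 35 - 35 = 961 - 70 ≡ 30; y = λ·(35 - 30) - 27 ≡ 5. → (30, 5)
2G = (30, 5).
Next 3H:
Repeated addition: build up to 3H.
2H: tangent at (0, 38): λ = (3·0² + 8)/(2·38) ≡ 8/35. 35⁻¹ ≡ 34 (mod 41), so λ ≡ 8·34 ≡ 26.
  x = λ² - 0 - 0 = 676 - 0 ≡ 20; y = λ·(0 - 20) - 38 ≡ 16. → (20, 16)
3H: (20, 16) + (0, 38). λ = (38 - 16)/(0 - 20) ≡ 22/21 mod 41. 21⁻¹ ≡ 2 (mod 41), so λ ≡ 3.
  x = λ² - 20 - 0 = 9 - 20 ≡ 30; y = λ·(20 - 30) - 16 ≡ 36. → (30, 36)
3H = (30, 36).
Finally 2G + 3H:
(30, 5) + (30, 36): same x and y₁ ≡ -y₂, so the sum is the point at infinity.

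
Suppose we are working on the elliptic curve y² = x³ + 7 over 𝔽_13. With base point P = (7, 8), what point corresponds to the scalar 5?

(8, 5)

Double-and-add on 5 = (101)₂. Start with P = (7, 8) for the leading 1-bit.
double: tangent at (7, 8): λ = (3·7² + 0)/(2·8) ≡ 4/3. 3⁻¹ ≡ 9 (mod 13), so λ ≡ 4·9 ≡ 10.
  x = λ² - 7 - 7 = 100 - 14 ≡ 8; y = λ·(7 - 8) - 8 ≡ 8. → (8, 8)
double: tangent at (8, 8): λ = (3·8² + 0)/(2·8) ≡ 10/3. 3⁻¹ ≡ 9 (mod 13), so λ ≡ 10·9 ≡ 12.
  x = λ² - 8 - 8 = 144 - 16 ≡ 11; y = λ·(8 - 11) - 8 ≡ 8. → (11, 8)
add P: (11, 8) + (7, 8). λ = (8 - 8)/(7 - 11) ≡ 0/9 mod 13. 9⁻¹ ≡ 3 (mod 13) since 9·3 = 27 ≡ 1, so λ ≡ 0.
  x = λ² - 11 - 7 = 0 - 18 ≡ 8; y = λ·(11 - 8) - 8 ≡ 5. → (8, 5)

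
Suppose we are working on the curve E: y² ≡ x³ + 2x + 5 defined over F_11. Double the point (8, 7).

(9, 9)

tangent at (8, 7): λ = (3·8² + 2)/(2·7) ≡ 7/3. 3⁻¹ ≡ 4 (mod 11) since 3·4 = 12 ≡ 1, so λ ≡ 7·4 ≡ 6.
  x = λ² - 8 - 8 = 36 - 16 ≡ 9; y = λ·(8 - 9) - 7 ≡ 9. → (9, 9)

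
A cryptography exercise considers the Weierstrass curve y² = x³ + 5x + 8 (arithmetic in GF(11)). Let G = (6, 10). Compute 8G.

Double-and-add on 8 = (1000)₂. Start with G = (6, 10) for the leading 1-bit.
double: tangent at (6, 10): λ = (3·6² + 5)/(2·10) ≡ 3/9. 9⁻¹ ≡ 5 (mod 11) since 9·5 = 45 ≡ 1, so λ ≡ 3·5 ≡ 4.
  x = λ² - 6 - 6 = 16 - 12 ≡ 4; y = λ·(6 - 4) - 10 ≡ 9. → (4, 9)
double: tangent at (4, 9): λ = (3·4² + 5)/(2·9) ≡ 9/7. 7⁻¹ ≡ 8 (mod 11) since 7·8 = 56 ≡ 1, so λ ≡ 9·8 ≡ 6.
  x = λ² - 4 - 4 = 36 - 8 ≡ 6; y = λ·(4 - 6) - 9 ≡ 1. → (6, 1)
double: tangent at (6, 1): λ = (3·6² + 5)/(2·1) ≡ 3/2. 2⁻¹ ≡ 6 (mod 11), so λ ≡ 3·6 ≡ 7.
  x = λ² - 6 - 6 = 49 - 12 ≡ 4; y = λ·(6 - 4) - 1 ≡ 2. → (4, 2)

(4, 2)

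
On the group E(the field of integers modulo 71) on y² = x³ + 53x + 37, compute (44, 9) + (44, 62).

O

The two points share x = 44 and their y-coordinates satisfy 9 + 62 ≡ 0 (mod 71), so they are inverses. Their sum is the point at infinity.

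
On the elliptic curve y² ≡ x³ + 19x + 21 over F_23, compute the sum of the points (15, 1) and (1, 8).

(13, 21)

(15, 1) + (1, 8). λ = (8 - 1)/(1 - 15) ≡ 7/9 mod 23. 9⁻¹ ≡ 18 (mod 23), so λ ≡ 11.
  x = λ² - 15 - 1 = 121 - 16 ≡ 13; y = λ·(15 - 13) - 1 ≡ 21. → (13, 21)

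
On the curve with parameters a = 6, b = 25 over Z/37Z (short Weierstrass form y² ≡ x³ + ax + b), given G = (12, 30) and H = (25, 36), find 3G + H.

First 3G:
Repeated addition: build up to 3G.
2G: tangent at (12, 30): λ = (3·12² + 6)/(2·30) ≡ 31/23. 23⁻¹ ≡ 29 (mod 37) since 23·29 = 667 ≡ 1, so λ ≡ 31·29 ≡ 11.
  x = λ² - 12 - 12 = 121 - 24 ≡ 23; y = λ·(12 - 23) - 30 ≡ 34. → (23, 34)
3G: (23, 34) + (12, 30). λ = (30 - 34)/(12 - 23) ≡ 33/26 mod 37. 26⁻¹ ≡ 10 (mod 37), so λ ≡ 34.
  x = λ² - 23 - 12 = 1156 - 35 ≡ 11; y = λ·(23 - 11) - 34 ≡ 4. → (11, 4)
3G = (11, 4).
Finally 3G + H:
(11, 4) + (25, 36). λ = (36 - 4)/(25 - 11) ≡ 32/14 mod 37. 14⁻¹ ≡ 8 (mod 37), so λ ≡ 34.
  x = λ² - 11 - 25 = 1156 - 36 ≡ 10; y = λ·(11 - 10) - 4 ≡ 30. → (10, 30)

(10, 30)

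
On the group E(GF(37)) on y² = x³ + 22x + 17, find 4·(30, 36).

(1, 22)

Write Q = (30, 36).
Repeated addition: build up to 4Q.
2Q: tangent at (30, 36): λ = (3·30² + 22)/(2·36) ≡ 21/35. 35⁻¹ ≡ 18 (mod 37) since 35·18 = 630 ≡ 1, so λ ≡ 21·18 ≡ 8.
  x = λ² - 30 - 30 = 64 - 60 ≡ 4; y = λ·(30 - 4) - 36 ≡ 24. → (4, 24)
3Q: (4, 24) + (30, 36). λ = (36 - 24)/(30 - 4) ≡ 12/26 mod 37. 26⁻¹ ≡ 10 (mod 37), so λ ≡ 9.
  x = λ² - 4 - 30 = 81 - 34 ≡ 10; y = λ·(4 - 10) - 24 ≡ 33. → (10, 33)
4Q: (10, 33) + (30, 36). λ = (36 - 33)/(30 - 10) ≡ 3/20 mod 37. 20⁻¹ ≡ 13 (mod 37), so λ ≡ 2.
  x = λ² - 10 - 30 = 4 - 40 ≡ 1; y = λ·(10 - 1) - 33 ≡ 22. → (1, 22)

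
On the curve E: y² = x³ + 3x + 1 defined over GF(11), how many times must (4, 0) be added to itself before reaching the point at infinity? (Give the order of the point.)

2P: (4, 0) + (4, 0): same x and y₁ ≡ -y₂, so the sum is the point at infinity.
2P = the point at infinity, so the order is 2.

2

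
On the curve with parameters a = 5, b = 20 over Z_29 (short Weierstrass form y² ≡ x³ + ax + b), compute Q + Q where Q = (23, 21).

tangent at (23, 21): λ = (3·23² + 5)/(2·21) ≡ 26/13. 13⁻¹ ≡ 9 (mod 29), so λ ≡ 26·9 ≡ 2.
  x = λ² - 23 - 23 = 4 - 46 ≡ 16; y = λ·(23 - 16) - 21 ≡ 22. → (16, 22)

(16, 22)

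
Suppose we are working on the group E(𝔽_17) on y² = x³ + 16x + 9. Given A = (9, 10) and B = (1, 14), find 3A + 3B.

First 3A:
Repeated addition: build up to 3A.
2A: tangent at (9, 10): λ = (3·9² + 16)/(2·10) ≡ 4/3. 3⁻¹ ≡ 6 (mod 17) since 3·6 = 18 ≡ 1, so λ ≡ 4·6 ≡ 7.
  x = λ² - 9 - 9 = 49 - 18 ≡ 14; y = λ·(9 - 14) - 10 ≡ 6. → (14, 6)
3A: (14, 6) + (9, 10). λ = (10 - 6)/(9 - 14) ≡ 4/12 mod 17. 12⁻¹ ≡ 10 (mod 17), so λ ≡ 6.
  x = λ² - 14 - 9 = 36 - 23 ≡ 13; y = λ·(14 - 13) - 6 ≡ 0. → (13, 0)
3A = (13, 0).
Next 3B:
Repeated addition: build up to 3B.
2B: tangent at (1, 14): λ = (3·1² + 16)/(2·14) ≡ 2/11. 11⁻¹ ≡ 14 (mod 17) since 11·14 = 154 ≡ 1, so λ ≡ 2·14 ≡ 11.
  x = λ² - 1 - 1 = 121 - 2 ≡ 0; y = λ·(1 - 0) - 14 ≡ 14. → (0, 14)
3B: (0, 14) + (1, 14). λ = (14 - 14)/(1 - 0) ≡ 0/1 mod 17. 1⁻¹ ≡ 1 (mod 17) since 1·1 = 1 ≡ 1, so λ ≡ 0.
  x = λ² - 0 - 1 = 0 - 1 ≡ 16; y = λ·(0 - 16) - 14 ≡ 3. → (16, 3)
3B = (16, 3).
Finally 3A + 3B:
(13, 0) + (16, 3). λ = (3 - 0)/(16 - 13) ≡ 3/3 mod 17. 3⁻¹ ≡ 6 (mod 17) since 3·6 = 18 ≡ 1, so λ ≡ 1.
  x = λ² - 13 - 16 = 1 - 29 ≡ 6; y = λ·(13 - 6) - 0 ≡ 7. → (6, 7)

(6, 7)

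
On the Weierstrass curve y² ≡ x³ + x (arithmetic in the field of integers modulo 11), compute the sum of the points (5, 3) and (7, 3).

(5, 3) + (7, 3). λ = (3 - 3)/(7 - 5) ≡ 0/2 mod 11. 2⁻¹ ≡ 6 (mod 11), so λ ≡ 0.
  x = λ² - 5 - 7 = 0 - 12 ≡ 10; y = λ·(5 - 10) - 3 ≡ 8. → (10, 8)

(10, 8)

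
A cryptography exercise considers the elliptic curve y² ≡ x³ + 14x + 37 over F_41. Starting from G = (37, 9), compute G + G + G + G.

Double-and-add on 4 = (100)₂. Start with G = (37, 9) for the leading 1-bit.
double: tangent at (37, 9): λ = (3·37² + 14)/(2·9) ≡ 21/18. 18⁻¹ ≡ 16 (mod 41) since 18·16 = 288 ≡ 1, so λ ≡ 21·16 ≡ 8.
  x = λ² - 37 - 37 = 64 - 74 ≡ 31; y = λ·(37 - 31) - 9 ≡ 39. → (31, 39)
double: tangent at (31, 39): λ = (3·31² + 14)/(2·39) ≡ 27/37. 37⁻¹ ≡ 10 (mod 41) since 37·10 = 370 ≡ 1, so λ ≡ 27·10 ≡ 24.
  x = λ² - 31 - 31 = 576 - 62 ≡ 22; y = λ·(31 - 22) - 39 ≡ 13. → (22, 13)

(22, 13)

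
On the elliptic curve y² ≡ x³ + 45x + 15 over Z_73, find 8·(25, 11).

Write Q = (25, 11).
Double-and-add on 8 = (1000)₂. Start with Q = (25, 11) for the leading 1-bit.
double: tangent at (25, 11): λ = (3·25² + 45)/(2·11) ≡ 22/22. 22⁻¹ ≡ 10 (mod 73) since 22·10 = 220 ≡ 1, so λ ≡ 22·10 ≡ 1.
  x = λ² - 25 - 25 = 1 - 50 ≡ 24; y = λ·(25 - 24) - 11 ≡ 63. → (24, 63)
double: tangent at (24, 63): λ = (3·24² + 45)/(2·63) ≡ 21/53. 53⁻¹ ≡ 62 (mod 73) since 53·62 = 3286 ≡ 1, so λ ≡ 21·62 ≡ 61.
  x = λ² - 24 - 24 = 3721 - 48 ≡ 23; y = λ·(24 - 23) - 63 ≡ 71. → (23, 71)
double: tangent at (23, 71): λ = (3·23² + 45)/(2·71) ≡ 26/69. 69⁻¹ ≡ 18 (mod 73), so λ ≡ 26·18 ≡ 30.
  x = λ² - 23 - 23 = 900 - 46 ≡ 51; y = λ·(23 - 51) - 71 ≡ 38. → (51, 38)

(51, 38)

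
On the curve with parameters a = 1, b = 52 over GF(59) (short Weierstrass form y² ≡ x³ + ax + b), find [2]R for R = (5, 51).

tangent at (5, 51): λ = (3·5² + 1)/(2·51) ≡ 17/43. 43⁻¹ ≡ 11 (mod 59), so λ ≡ 17·11 ≡ 10.
  x = λ² - 5 - 5 = 100 - 10 ≡ 31; y = λ·(5 - 31) - 51 ≡ 43. → (31, 43)

(31, 43)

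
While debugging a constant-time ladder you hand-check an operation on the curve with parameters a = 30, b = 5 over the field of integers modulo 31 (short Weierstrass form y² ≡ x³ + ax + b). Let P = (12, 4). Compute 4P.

(26, 3)

Repeated addition: build up to 4P.
2P: tangent at (12, 4): λ = (3·12² + 30)/(2·4) ≡ 28/8. 8⁻¹ ≡ 4 (mod 31), so λ ≡ 28·4 ≡ 19.
  x = λ² - 12 - 12 = 361 - 24 ≡ 27; y = λ·(12 - 27) - 4 ≡ 21. → (27, 21)
3P: (27, 21) + (12, 4). λ = (4 - 21)/(12 - 27) ≡ 14/16 mod 31. 16⁻¹ ≡ 2 (mod 31) since 16·2 = 32 ≡ 1, so λ ≡ 28.
  x = λ² - 27 - 12 = 784 - 39 ≡ 1; y = λ·(27 - 1) - 21 ≡ 25. → (1, 25)
4P: (1, 25) + (12, 4). λ = (4 - 25)/(12 - 1) ≡ 10/11 mod 31. 11⁻¹ ≡ 17 (mod 31) since 11·17 = 187 ≡ 1, so λ ≡ 15.
  x = λ² - 1 - 12 = 225 - 13 ≡ 26; y = λ·(1 - 26) - 25 ≡ 3. → (26, 3)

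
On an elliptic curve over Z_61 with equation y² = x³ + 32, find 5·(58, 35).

(27, 45)

Write G = (58, 35).
Double-and-add on 5 = (101)₂. Start with G = (58, 35) for the leading 1-bit.
double: tangent at (58, 35): λ = (3·58² + 0)/(2·35) ≡ 27/9. 9⁻¹ ≡ 34 (mod 61), so λ ≡ 27·34 ≡ 3.
  x = λ² - 58 - 58 = 9 - 116 ≡ 15; y = λ·(58 - 15) - 35 ≡ 33. → (15, 33)
double: tangent at (15, 33): λ = (3·15² + 0)/(2·33) ≡ 4/5. 5⁻¹ ≡ 49 (mod 61), so λ ≡ 4·49 ≡ 13.
  x = λ² - 15 - 15 = 169 - 30 ≡ 17; y = λ·(15 - 17) - 33 ≡ 2. → (17, 2)
add G: (17, 2) + (58, 35). λ = (35 - 2)/(58 - 17) ≡ 33/41 mod 61. 41⁻¹ ≡ 3 (mod 61) since 41·3 = 123 ≡ 1, so λ ≡ 38.
  x = λ² - 17 - 58 = 1444 - 75 ≡ 27; y = λ·(17 - 27) - 2 ≡ 45. → (27, 45)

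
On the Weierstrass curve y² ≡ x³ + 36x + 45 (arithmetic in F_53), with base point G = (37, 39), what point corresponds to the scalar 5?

Repeated addition: build up to 5G.
2G: tangent at (37, 39): λ = (3·37² + 36)/(2·39) ≡ 9/25. 25⁻¹ ≡ 17 (mod 53), so λ ≡ 9·17 ≡ 47.
  x = λ² - 37 - 37 = 2209 - 74 ≡ 15; y = λ·(37 - 15) - 39 ≡ 41. → (15, 41)
3G: (15, 41) + (37, 39). λ = (39 - 41)/(37 - 15) ≡ 51/22 mod 53. 22⁻¹ ≡ 41 (mod 53) since 22·41 = 902 ≡ 1, so λ ≡ 24.
  x = λ² - 15 - 37 = 576 - 52 ≡ 47; y = λ·(15 - 47) - 41 ≡ 39. → (47, 39)
4G: (47, 39) + (37, 39). λ = (39 - 39)/(37 - 47) ≡ 0/43 mod 53. 43⁻¹ ≡ 37 (mod 53), so λ ≡ 0.
  x = λ² - 47 - 37 = 0 - 84 ≡ 22; y = λ·(47 - 22) - 39 ≡ 14. → (22, 14)
5G: (22, 14) + (37, 39). λ = (39 - 14)/(37 - 22) ≡ 25/15 mod 53. 15⁻¹ ≡ 46 (mod 53) since 15·46 = 690 ≡ 1, so λ ≡ 37.
  x = λ² - 22 - 37 = 1369 - 59 ≡ 38; y = λ·(22 - 38) - 14 ≡ 30. → (38, 30)

(38, 30)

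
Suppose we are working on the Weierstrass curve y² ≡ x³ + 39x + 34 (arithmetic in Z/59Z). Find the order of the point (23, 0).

2

2P: (23, 0) + (23, 0): same x and y₁ ≡ -y₂, so the sum is O.
2P = O, so the order is 2.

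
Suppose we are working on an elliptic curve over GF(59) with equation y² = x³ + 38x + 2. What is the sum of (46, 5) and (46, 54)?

The two points share x = 46 and their y-coordinates satisfy 5 + 54 ≡ 0 (mod 59), so they are inverses. Their sum is the point at infinity.

O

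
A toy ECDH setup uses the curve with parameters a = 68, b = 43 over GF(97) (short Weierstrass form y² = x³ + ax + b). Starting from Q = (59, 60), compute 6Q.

(89, 65)

Double-and-add on 6 = (110)₂. Start with Q = (59, 60) for the leading 1-bit.
double: tangent at (59, 60): λ = (3·59² + 68)/(2·60) ≡ 35/23. 23⁻¹ ≡ 38 (mod 97) since 23·38 = 874 ≡ 1, so λ ≡ 35·38 ≡ 69.
  x = λ² - 59 - 59 = 4761 - 118 ≡ 84; y = λ·(59 - 84) - 60 ≡ 58. → (84, 58)
add Q: (84, 58) + (59, 60). λ = (60 - 58)/(59 - 84) ≡ 2/72 mod 97. 72⁻¹ ≡ 31 (mod 97) since 72·31 = 2232 ≡ 1, so λ ≡ 62.
  x = λ² - 84 - 59 = 3844 - 143 ≡ 15; y = λ·(84 - 15) - 58 ≡ 49. → (15, 49)
double: tangent at (15, 49): λ = (3·15² + 68)/(2·49) ≡ 64/1. 1⁻¹ ≡ 1 (mod 97) since 1·1 = 1 ≡ 1, so λ ≡ 64·1 ≡ 64.
  x = λ² - 15 - 15 = 4096 - 30 ≡ 89; y = λ·(15 - 89) - 49 ≡ 65. → (89, 65)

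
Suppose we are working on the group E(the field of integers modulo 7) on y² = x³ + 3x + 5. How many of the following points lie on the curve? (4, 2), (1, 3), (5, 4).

2

(4, 2): 2² ≡ 4, rhs ≡ 4 → on.
(1, 3): 3² ≡ 2, rhs ≡ 2 → on.
(5, 4): 4² ≡ 2, rhs ≡ 5 → off.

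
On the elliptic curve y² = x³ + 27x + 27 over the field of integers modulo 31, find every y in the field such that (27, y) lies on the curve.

14, 17

x³ + 27x + 27 = 20439 ≡ 10 (mod 31).
Square roots of 10 mod 31: 14 and 17 (since 14² = 196 ≡ 10).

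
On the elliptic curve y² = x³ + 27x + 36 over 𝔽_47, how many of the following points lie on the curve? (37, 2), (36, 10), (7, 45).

(37, 2): 2² ≡ 4, rhs ≡ 35 → off.
(36, 10): 10² ≡ 6, rhs ≡ 6 → on.
(7, 45): 45² ≡ 4, rhs ≡ 4 → on.

2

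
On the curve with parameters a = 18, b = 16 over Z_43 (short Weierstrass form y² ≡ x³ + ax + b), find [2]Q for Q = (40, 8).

(4, 18)

tangent at (40, 8): λ = (3·40² + 18)/(2·8) ≡ 2/16. 16⁻¹ ≡ 35 (mod 43), so λ ≡ 2·35 ≡ 27.
  x = λ² - 40 - 40 = 729 - 80 ≡ 4; y = λ·(40 - 4) - 8 ≡ 18. → (4, 18)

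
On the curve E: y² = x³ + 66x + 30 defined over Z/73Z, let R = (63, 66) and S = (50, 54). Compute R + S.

(63, 66) + (50, 54). λ = (54 - 66)/(50 - 63) ≡ 61/60 mod 73. 60⁻¹ ≡ 28 (mod 73) since 60·28 = 1680 ≡ 1, so λ ≡ 29.
  x = λ² - 63 - 50 = 841 - 113 ≡ 71; y = λ·(63 - 71) - 66 ≡ 67. → (71, 67)

(71, 67)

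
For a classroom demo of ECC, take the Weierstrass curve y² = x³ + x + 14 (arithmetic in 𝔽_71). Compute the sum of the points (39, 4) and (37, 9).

(19, 17)

(39, 4) + (37, 9). λ = (9 - 4)/(37 - 39) ≡ 5/69 mod 71. 69⁻¹ ≡ 35 (mod 71), so λ ≡ 33.
  x = λ² - 39 - 37 = 1089 - 76 ≡ 19; y = λ·(39 - 19) - 4 ≡ 17. → (19, 17)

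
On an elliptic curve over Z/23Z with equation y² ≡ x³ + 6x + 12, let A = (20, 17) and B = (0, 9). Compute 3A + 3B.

(12, 15)

First 3A:
Repeated addition: build up to 3A.
2A: tangent at (20, 17): λ = (3·20² + 6)/(2·17) ≡ 10/11. 11⁻¹ ≡ 21 (mod 23), so λ ≡ 10·21 ≡ 3.
  x = λ² - 20 - 20 = 9 - 40 ≡ 15; y = λ·(20 - 15) - 17 ≡ 21. → (15, 21)
3A: (15, 21) + (20, 17). λ = (17 - 21)/(20 - 15) ≡ 19/5 mod 23. 5⁻¹ ≡ 14 (mod 23) since 5·14 = 70 ≡ 1, so λ ≡ 13.
  x = λ² - 15 - 20 = 169 - 35 ≡ 19; y = λ·(15 - 19) - 21 ≡ 19. → (19, 19)
3A = (19, 19).
Next 3B:
Repeated addition: build up to 3B.
2B: tangent at (0, 9): λ = (3·0² + 6)/(2·9) ≡ 6/18. 18⁻¹ ≡ 9 (mod 23), so λ ≡ 6·9 ≡ 8.
  x = λ² - 0 - 0 = 64 - 0 ≡ 18; y = λ·(0 - 18) - 9 ≡ 8. → (18, 8)
3B: (18, 8) + (0, 9). λ = (9 - 8)/(0 - 18) ≡ 1/5 mod 23. 5⁻¹ ≡ 14 (mod 23) since 5·14 = 70 ≡ 1, so λ ≡ 14.
  x = λ² - 18 - 0 = 196 - 18 ≡ 17; y = λ·(18 - 17) - 8 ≡ 6. → (17, 6)
3B = (17, 6).
Finally 3A + 3B:
(19, 19) + (17, 6). λ = (6 - 19)/(17 - 19) ≡ 10/21 mod 23. 21⁻¹ ≡ 11 (mod 23), so λ ≡ 18.
  x = λ² - 19 - 17 = 324 - 36 ≡ 12; y = λ·(19 - 12) - 19 ≡ 15. → (12, 15)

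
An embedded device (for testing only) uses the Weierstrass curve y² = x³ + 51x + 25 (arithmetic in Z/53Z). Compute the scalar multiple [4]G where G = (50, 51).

Repeated addition: build up to 4G.
2G: tangent at (50, 51): λ = (3·50² + 51)/(2·51) ≡ 25/49. 49⁻¹ ≡ 13 (mod 53), so λ ≡ 25·13 ≡ 7.
  x = λ² - 50 - 50 = 49 - 100 ≡ 2; y = λ·(50 - 2) - 51 ≡ 20. → (2, 20)
3G: (2, 20) + (50, 51). λ = (51 - 20)/(50 - 2) ≡ 31/48 mod 53. 48⁻¹ ≡ 21 (mod 53) since 48·21 = 1008 ≡ 1, so λ ≡ 15.
  x = λ² - 2 - 50 = 225 - 52 ≡ 14; y = λ·(2 - 14) - 20 ≡ 12. → (14, 12)
4G: (14, 12) + (50, 51). λ = (51 - 12)/(50 - 14) ≡ 39/36 mod 53. 36⁻¹ ≡ 28 (mod 53), so λ ≡ 32.
  x = λ² - 14 - 50 = 1024 - 64 ≡ 6; y = λ·(14 - 6) - 12 ≡ 32. → (6, 32)

(6, 32)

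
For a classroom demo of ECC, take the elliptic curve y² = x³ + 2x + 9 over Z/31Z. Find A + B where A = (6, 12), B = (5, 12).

(6, 12) + (5, 12). λ = (12 - 12)/(5 - 6) ≡ 0/30 mod 31. 30⁻¹ ≡ 30 (mod 31), so λ ≡ 0.
  x = λ² - 6 - 5 = 0 - 11 ≡ 20; y = λ·(6 - 20) - 12 ≡ 19. → (20, 19)

(20, 19)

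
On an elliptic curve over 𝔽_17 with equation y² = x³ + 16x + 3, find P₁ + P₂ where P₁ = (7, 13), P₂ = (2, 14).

(6, 14)

(7, 13) + (2, 14). λ = (14 - 13)/(2 - 7) ≡ 1/12 mod 17. 12⁻¹ ≡ 10 (mod 17), so λ ≡ 10.
  x = λ² - 7 - 2 = 100 - 9 ≡ 6; y = λ·(7 - 6) - 13 ≡ 14. → (6, 14)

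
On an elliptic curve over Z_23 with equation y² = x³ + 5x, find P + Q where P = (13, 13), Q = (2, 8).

(16, 17)

(13, 13) + (2, 8). λ = (8 - 13)/(2 - 13) ≡ 18/12 mod 23. 12⁻¹ ≡ 2 (mod 23), so λ ≡ 13.
  x = λ² - 13 - 2 = 169 - 15 ≡ 16; y = λ·(13 - 16) - 13 ≡ 17. → (16, 17)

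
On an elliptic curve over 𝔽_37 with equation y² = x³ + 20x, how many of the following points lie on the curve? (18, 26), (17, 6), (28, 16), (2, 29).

1

(18, 26): 26² ≡ 10, rhs ≡ 13 → off.
(17, 6): 6² ≡ 36, rhs ≡ 36 → on.
(28, 16): 16² ≡ 34, rhs ≡ 16 → off.
(2, 29): 29² ≡ 27, rhs ≡ 11 → off.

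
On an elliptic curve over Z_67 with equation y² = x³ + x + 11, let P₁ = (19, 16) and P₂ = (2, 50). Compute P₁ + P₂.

(50, 46)

(19, 16) + (2, 50). λ = (50 - 16)/(2 - 19) ≡ 34/50 mod 67. 50⁻¹ ≡ 63 (mod 67), so λ ≡ 65.
  x = λ² - 19 - 2 = 4225 - 21 ≡ 50; y = λ·(19 - 50) - 16 ≡ 46. → (50, 46)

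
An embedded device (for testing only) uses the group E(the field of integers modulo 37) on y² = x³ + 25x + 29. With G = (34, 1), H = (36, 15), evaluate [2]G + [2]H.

First 2G:
Repeated addition: build up to 2G.
2G: tangent at (34, 1): λ = (3·34² + 25)/(2·1) ≡ 15/2. 2⁻¹ ≡ 19 (mod 37) since 2·19 = 38 ≡ 1, so λ ≡ 15·19 ≡ 26.
  x = λ² - 34 - 34 = 676 - 68 ≡ 16; y = λ·(34 - 16) - 1 ≡ 23. → (16, 23)
2G = (16, 23).
Next 2H:
Repeated addition: build up to 2H.
2H: tangent at (36, 15): λ = (3·36² + 25)/(2·15) ≡ 28/30. 30⁻¹ ≡ 21 (mod 37) since 30·21 = 630 ≡ 1, so λ ≡ 28·21 ≡ 33.
  x = λ² - 36 - 36 = 1089 - 72 ≡ 18; y = λ·(36 - 18) - 15 ≡ 24. → (18, 24)
2H = (18, 24).
Finally 2G + 2H:
(16, 23) + (18, 24). λ = (24 - 23)/(18 - 16) ≡ 1/2 mod 37. 2⁻¹ ≡ 19 (mod 37) since 2·19 = 38 ≡ 1, so λ ≡ 19.
  x = λ² - 16 - 18 = 361 - 34 ≡ 31; y = λ·(16 - 31) - 23 ≡ 25. → (31, 25)

(31, 25)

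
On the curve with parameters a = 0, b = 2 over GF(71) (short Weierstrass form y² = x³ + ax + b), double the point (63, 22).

tangent at (63, 22): λ = (3·63² + 0)/(2·22) ≡ 50/44. 44⁻¹ ≡ 21 (mod 71), so λ ≡ 50·21 ≡ 56.
  x = λ² - 63 - 63 = 3136 - 126 ≡ 28; y = λ·(63 - 28) - 22 ≡ 21. → (28, 21)

(28, 21)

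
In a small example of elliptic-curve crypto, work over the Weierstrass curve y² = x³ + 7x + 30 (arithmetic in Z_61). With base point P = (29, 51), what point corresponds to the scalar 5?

Double-and-add on 5 = (101)₂. Start with P = (29, 51) for the leading 1-bit.
double: tangent at (29, 51): λ = (3·29² + 7)/(2·51) ≡ 29/41. 41⁻¹ ≡ 3 (mod 61), so λ ≡ 29·3 ≡ 26.
  x = λ² - 29 - 29 = 676 - 58 ≡ 8; y = λ·(29 - 8) - 51 ≡ 7. → (8, 7)
double: tangent at (8, 7): λ = (3·8² + 7)/(2·7) ≡ 16/14. 14⁻¹ ≡ 48 (mod 61), so λ ≡ 16·48 ≡ 36.
  x = λ² - 8 - 8 = 1296 - 16 ≡ 60; y = λ·(8 - 60) - 7 ≡ 12. → (60, 12)
add P: (60, 12) + (29, 51). λ = (51 - 12)/(29 - 60) ≡ 39/30 mod 61. 30⁻¹ ≡ 59 (mod 61), so λ ≡ 44.
  x = λ² - 60 - 29 = 1936 - 89 ≡ 17; y = λ·(60 - 17) - 12 ≡ 50. → (17, 50)

(17, 50)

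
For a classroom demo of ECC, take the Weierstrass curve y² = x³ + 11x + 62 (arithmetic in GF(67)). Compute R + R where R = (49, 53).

tangent at (49, 53): λ = (3·49² + 11)/(2·53) ≡ 45/39. 39⁻¹ ≡ 55 (mod 67), so λ ≡ 45·55 ≡ 63.
  x = λ² - 49 - 49 = 3969 - 98 ≡ 52; y = λ·(49 - 52) - 53 ≡ 26. → (52, 26)

(52, 26)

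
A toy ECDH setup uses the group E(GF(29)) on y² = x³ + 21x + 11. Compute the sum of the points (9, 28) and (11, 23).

(8, 13)

(9, 28) + (11, 23). λ = (23 - 28)/(11 - 9) ≡ 24/2 mod 29. 2⁻¹ ≡ 15 (mod 29), so λ ≡ 12.
  x = λ² - 9 - 11 = 144 - 20 ≡ 8; y = λ·(9 - 8) - 28 ≡ 13. → (8, 13)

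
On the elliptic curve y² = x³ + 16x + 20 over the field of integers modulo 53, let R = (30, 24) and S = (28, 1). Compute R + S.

(8, 17)

(30, 24) + (28, 1). λ = (1 - 24)/(28 - 30) ≡ 30/51 mod 53. 51⁻¹ ≡ 26 (mod 53), so λ ≡ 38.
  x = λ² - 30 - 28 = 1444 - 58 ≡ 8; y = λ·(30 - 8) - 24 ≡ 17. → (8, 17)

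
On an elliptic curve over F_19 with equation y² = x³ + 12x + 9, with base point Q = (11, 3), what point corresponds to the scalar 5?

Double-and-add on 5 = (101)₂. Start with Q = (11, 3) for the leading 1-bit.
double: tangent at (11, 3): λ = (3·11² + 12)/(2·3) ≡ 14/6. 6⁻¹ ≡ 16 (mod 19) since 6·16 = 96 ≡ 1, so λ ≡ 14·16 ≡ 15.
  x = λ² - 11 - 11 = 225 - 22 ≡ 13; y = λ·(11 - 13) - 3 ≡ 5. → (13, 5)
double: tangent at (13, 5): λ = (3·13² + 12)/(2·5) ≡ 6/10. 10⁻¹ ≡ 2 (mod 19) since 10·2 = 20 ≡ 1, so λ ≡ 6·2 ≡ 12.
  x = λ² - 13 - 13 = 144 - 26 ≡ 4; y = λ·(13 - 4) - 5 ≡ 8. → (4, 8)
add Q: (4, 8) + (11, 3). λ = (3 - 8)/(11 - 4) ≡ 14/7 mod 19. 7⁻¹ ≡ 11 (mod 19) since 7·11 = 77 ≡ 1, so λ ≡ 2.
  x = λ² - 4 - 11 = 4 - 15 ≡ 8; y = λ·(4 - 8) - 8 ≡ 3. → (8, 3)

(8, 3)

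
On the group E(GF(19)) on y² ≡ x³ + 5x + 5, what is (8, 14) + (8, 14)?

tangent at (8, 14): λ = (3·8² + 5)/(2·14) ≡ 7/9. 9⁻¹ ≡ 17 (mod 19), so λ ≡ 7·17 ≡ 5.
  x = λ² - 8 - 8 = 25 - 16 ≡ 9; y = λ·(8 - 9) - 14 ≡ 0. → (9, 0)

(9, 0)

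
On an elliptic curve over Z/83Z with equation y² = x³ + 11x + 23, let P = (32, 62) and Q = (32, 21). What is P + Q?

O

The two points share x = 32 and their y-coordinates satisfy 62 + 21 ≡ 0 (mod 83), so they are inverses. Their sum is ∞.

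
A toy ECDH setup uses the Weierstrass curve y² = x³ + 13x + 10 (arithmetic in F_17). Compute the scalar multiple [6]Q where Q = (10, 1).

(13, 9)

Double-and-add on 6 = (110)₂. Start with Q = (10, 1) for the leading 1-bit.
double: tangent at (10, 1): λ = (3·10² + 13)/(2·1) ≡ 7/2. 2⁻¹ ≡ 9 (mod 17), so λ ≡ 7·9 ≡ 12.
  x = λ² - 10 - 10 = 144 - 20 ≡ 5; y = λ·(10 - 5) - 1 ≡ 8. → (5, 8)
add Q: (5, 8) + (10, 1). λ = (1 - 8)/(10 - 5) ≡ 10/5 mod 17. 5⁻¹ ≡ 7 (mod 17), so λ ≡ 2.
  x = λ² - 5 - 10 = 4 - 15 ≡ 6; y = λ·(5 - 6) - 8 ≡ 7. → (6, 7)
double: tangent at (6, 7): λ = (3·6² + 13)/(2·7) ≡ 2/14. 14⁻¹ ≡ 11 (mod 17) since 14·11 = 154 ≡ 1, so λ ≡ 2·11 ≡ 5.
  x = λ² - 6 - 6 = 25 - 12 ≡ 13; y = λ·(6 - 13) - 7 ≡ 9. → (13, 9)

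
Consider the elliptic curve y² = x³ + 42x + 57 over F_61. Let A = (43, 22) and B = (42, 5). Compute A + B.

(21, 47)

(43, 22) + (42, 5). λ = (5 - 22)/(42 - 43) ≡ 44/60 mod 61. 60⁻¹ ≡ 60 (mod 61), so λ ≡ 17.
  x = λ² - 43 - 42 = 289 - 85 ≡ 21; y = λ·(43 - 21) - 22 ≡ 47. → (21, 47)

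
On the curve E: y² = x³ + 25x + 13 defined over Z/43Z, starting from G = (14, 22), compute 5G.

Double-and-add on 5 = (101)₂. Start with G = (14, 22) for the leading 1-bit.
double: tangent at (14, 22): λ = (3·14² + 25)/(2·22) ≡ 11/1. 1⁻¹ ≡ 1 (mod 43) since 1·1 = 1 ≡ 1, so λ ≡ 11·1 ≡ 11.
  x = λ² - 14 - 14 = 121 - 28 ≡ 7; y = λ·(14 - 7) - 22 ≡ 12. → (7, 12)
double: tangent at (7, 12): λ = (3·7² + 25)/(2·12) ≡ 0/24. 24⁻¹ ≡ 9 (mod 43) since 24·9 = 216 ≡ 1, so λ ≡ 0·9 ≡ 0.
  x = λ² - 7 - 7 = 0 - 14 ≡ 29; y = λ·(7 - 29) - 12 ≡ 31. → (29, 31)
add G: (29, 31) + (14, 22). λ = (22 - 31)/(14 - 29) ≡ 34/28 mod 43. 28⁻¹ ≡ 20 (mod 43) since 28·20 = 560 ≡ 1, so λ ≡ 35.
  x = λ² - 29 - 14 = 1225 - 43 ≡ 21; y = λ·(29 - 21) - 31 ≡ 34. → (21, 34)

(21, 34)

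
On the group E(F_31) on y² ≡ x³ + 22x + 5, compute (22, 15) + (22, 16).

O

The two points share x = 22 and their y-coordinates satisfy 15 + 16 ≡ 0 (mod 31), so they are inverses. Their sum is O.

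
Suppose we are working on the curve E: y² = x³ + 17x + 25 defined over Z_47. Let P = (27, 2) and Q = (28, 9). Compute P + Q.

(41, 41)

(27, 2) + (28, 9). λ = (9 - 2)/(28 - 27) ≡ 7/1 mod 47. 1⁻¹ ≡ 1 (mod 47) since 1·1 = 1 ≡ 1, so λ ≡ 7.
  x = λ² - 27 - 28 = 49 - 55 ≡ 41; y = λ·(27 - 41) - 2 ≡ 41. → (41, 41)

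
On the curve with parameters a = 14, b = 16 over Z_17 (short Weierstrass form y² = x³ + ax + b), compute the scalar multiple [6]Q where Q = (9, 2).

Repeated addition: build up to 6Q.
2Q: tangent at (9, 2): λ = (3·9² + 14)/(2·2) ≡ 2/4. 4⁻¹ ≡ 13 (mod 17), so λ ≡ 2·13 ≡ 9.
  x = λ² - 9 - 9 = 81 - 18 ≡ 12; y = λ·(9 - 12) - 2 ≡ 5. → (12, 5)
3Q: (12, 5) + (9, 2). λ = (2 - 5)/(9 - 12) ≡ 14/14 mod 17. 14⁻¹ ≡ 11 (mod 17), so λ ≡ 1.
  x = λ² - 12 - 9 = 1 - 21 ≡ 14; y = λ·(12 - 14) - 5 ≡ 10. → (14, 10)
4Q: (14, 10) + (9, 2). λ = (2 - 10)/(9 - 14) ≡ 9/12 mod 17. 12⁻¹ ≡ 10 (mod 17), so λ ≡ 5.
  x = λ² - 14 - 9 = 25 - 23 ≡ 2; y = λ·(14 - 2) - 10 ≡ 16. → (2, 16)
5Q: (2, 16) + (9, 2). λ = (2 - 16)/(9 - 2) ≡ 3/7 mod 17. 7⁻¹ ≡ 5 (mod 17), so λ ≡ 15.
  x = λ² - 2 - 9 = 225 - 11 ≡ 10; y = λ·(2 - 10) - 16 ≡ 0. → (10, 0)
6Q: (10, 0) + (9, 2). λ = (2 - 0)/(9 - 10) ≡ 2/16 mod 17. 16⁻¹ ≡ 16 (mod 17), so λ ≡ 15.
  x = λ² - 10 - 9 = 225 - 19 ≡ 2; y = λ·(10 - 2) - 0 ≡ 1. → (2, 1)

(2, 1)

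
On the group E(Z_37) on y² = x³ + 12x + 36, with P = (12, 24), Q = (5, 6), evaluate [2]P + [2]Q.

(20, 5)

First 2P:
Repeated addition: build up to 2P.
2P: tangent at (12, 24): λ = (3·12² + 12)/(2·24) ≡ 0/11. 11⁻¹ ≡ 27 (mod 37), so λ ≡ 0·27 ≡ 0.
  x = λ² - 12 - 12 = 0 - 24 ≡ 13; y = λ·(12 - 13) - 24 ≡ 13. → (13, 13)
2P = (13, 13).
Next 2Q:
Repeated addition: build up to 2Q.
2Q: tangent at (5, 6): λ = (3·5² + 12)/(2·6) ≡ 13/12. 12⁻¹ ≡ 34 (mod 37), so λ ≡ 13·34 ≡ 35.
  x = λ² - 5 - 5 = 1225 - 10 ≡ 31; y = λ·(5 - 31) - 6 ≡ 9. → (31, 9)
2Q = (31, 9).
Finally 2P + 2Q:
(13, 13) + (31, 9). λ = (9 - 13)/(31 - 13) ≡ 33/18 mod 37. 18⁻¹ ≡ 35 (mod 37), so λ ≡ 8.
  x = λ² - 13 - 31 = 64 - 44 ≡ 20; y = λ·(13 - 20) - 13 ≡ 5. → (20, 5)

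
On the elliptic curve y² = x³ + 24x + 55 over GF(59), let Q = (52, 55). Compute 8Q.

Repeated addition: build up to 8Q.
2Q: tangent at (52, 55): λ = (3·52² + 24)/(2·55) ≡ 53/51. 51⁻¹ ≡ 22 (mod 59) since 51·22 = 1122 ≡ 1, so λ ≡ 53·22 ≡ 45.
  x = λ² - 52 - 52 = 2025 - 104 ≡ 33; y = λ·(52 - 33) - 55 ≡ 33. → (33, 33)
3Q: (33, 33) + (52, 55). λ = (55 - 33)/(52 - 33) ≡ 22/19 mod 59. 19⁻¹ ≡ 28 (mod 59), so λ ≡ 26.
  x = λ² - 33 - 52 = 676 - 85 ≡ 1; y = λ·(33 - 1) - 33 ≡ 32. → (1, 32)
4Q: (1, 32) + (52, 55). λ = (55 - 32)/(52 - 1) ≡ 23/51 mod 59. 51⁻¹ ≡ 22 (mod 59), so λ ≡ 34.
  x = λ² - 1 - 52 = 1156 - 53 ≡ 41; y = λ·(1 - 41) - 32 ≡ 24. → (41, 24)
5Q: (41, 24) + (52, 55). λ = (55 - 24)/(52 - 41) ≡ 31/11 mod 59. 11⁻¹ ≡ 43 (mod 59), so λ ≡ 35.
  x = λ² - 41 - 52 = 1225 - 93 ≡ 11; y = λ·(41 - 11) - 24 ≡ 23. → (11, 23)
6Q: (11, 23) + (52, 55). λ = (55 - 23)/(52 - 11) ≡ 32/41 mod 59. 41⁻¹ ≡ 36 (mod 59), so λ ≡ 31.
  x = λ² - 11 - 52 = 961 - 63 ≡ 13; y = λ·(11 - 13) - 23 ≡ 33. → (13, 33)
7Q: (13, 33) + (52, 55). λ = (55 - 33)/(52 - 13) ≡ 22/39 mod 59. 39⁻¹ ≡ 56 (mod 59), so λ ≡ 52.
  x = λ² - 13 - 52 = 2704 - 65 ≡ 43; y = λ·(13 - 43) - 33 ≡ 0. → (43, 0)
8Q: (43, 0) + (52, 55). λ = (55 - 0)/(52 - 43) ≡ 55/9 mod 59. 9⁻¹ ≡ 46 (mod 59), so λ ≡ 52.
  x = λ² - 43 - 52 = 2704 - 95 ≡ 13; y = λ·(43 - 13) - 0 ≡ 26. → (13, 26)

(13, 26)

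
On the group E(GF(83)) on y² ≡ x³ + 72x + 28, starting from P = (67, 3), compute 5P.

(53, 82)

Double-and-add on 5 = (101)₂. Start with P = (67, 3) for the leading 1-bit.
double: tangent at (67, 3): λ = (3·67² + 72)/(2·3) ≡ 10/6. 6⁻¹ ≡ 14 (mod 83) since 6·14 = 84 ≡ 1, so λ ≡ 10·14 ≡ 57.
  x = λ² - 67 - 67 = 3249 - 134 ≡ 44; y = λ·(67 - 44) - 3 ≡ 63. → (44, 63)
double: tangent at (44, 63): λ = (3·44² + 72)/(2·63) ≡ 70/43. 43⁻¹ ≡ 56 (mod 83) since 43·56 = 2408 ≡ 1, so λ ≡ 70·56 ≡ 19.
  x = λ² - 44 - 44 = 361 - 88 ≡ 24; y = λ·(44 - 24) - 63 ≡ 68. → (24, 68)
add P: (24, 68) + (67, 3). λ = (3 - 68)/(67 - 24) ≡ 18/43 mod 83. 43⁻¹ ≡ 56 (mod 83) since 43·56 = 2408 ≡ 1, so λ ≡ 12.
  x = λ² - 24 - 67 = 144 - 91 ≡ 53; y = λ·(24 - 53) - 68 ≡ 82. → (53, 82)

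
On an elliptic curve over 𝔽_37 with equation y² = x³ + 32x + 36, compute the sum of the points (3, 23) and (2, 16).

(7, 23)

(3, 23) + (2, 16). λ = (16 - 23)/(2 - 3) ≡ 30/36 mod 37. 36⁻¹ ≡ 36 (mod 37), so λ ≡ 7.
  x = λ² - 3 - 2 = 49 - 5 ≡ 7; y = λ·(3 - 7) - 23 ≡ 23. → (7, 23)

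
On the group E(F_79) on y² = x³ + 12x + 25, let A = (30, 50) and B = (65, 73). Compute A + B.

(15, 5)

(30, 50) + (65, 73). λ = (73 - 50)/(65 - 30) ≡ 23/35 mod 79. 35⁻¹ ≡ 70 (mod 79) since 35·70 = 2450 ≡ 1, so λ ≡ 30.
  x = λ² - 30 - 65 = 900 - 95 ≡ 15; y = λ·(30 - 15) - 50 ≡ 5. → (15, 5)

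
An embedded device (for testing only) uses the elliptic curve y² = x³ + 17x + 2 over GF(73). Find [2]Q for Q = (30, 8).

tangent at (30, 8): λ = (3·30² + 17)/(2·8) ≡ 16/16. 16⁻¹ ≡ 32 (mod 73), so λ ≡ 16·32 ≡ 1.
  x = λ² - 30 - 30 = 1 - 60 ≡ 14; y = λ·(30 - 14) - 8 ≡ 8. → (14, 8)

(14, 8)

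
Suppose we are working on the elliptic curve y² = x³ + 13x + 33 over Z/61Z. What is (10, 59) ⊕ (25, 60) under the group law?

(10, 59) + (25, 60). λ = (60 - 59)/(25 - 10) ≡ 1/15 mod 61. 15⁻¹ ≡ 57 (mod 61), so λ ≡ 57.
  x = λ² - 10 - 25 = 3249 - 35 ≡ 42; y = λ·(10 - 42) - 59 ≡ 8. → (42, 8)

(42, 8)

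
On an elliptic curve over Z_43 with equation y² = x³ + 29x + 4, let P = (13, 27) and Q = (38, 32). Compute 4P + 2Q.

(42, 24)

First 4P:
Repeated addition: build up to 4P.
2P: tangent at (13, 27): λ = (3·13² + 29)/(2·27) ≡ 20/11. 11⁻¹ ≡ 4 (mod 43), so λ ≡ 20·4 ≡ 37.
  x = λ² - 13 - 13 = 1369 - 26 ≡ 10; y = λ·(13 - 10) - 27 ≡ 41. → (10, 41)
3P: (10, 41) + (13, 27). λ = (27 - 41)/(13 - 10) ≡ 29/3 mod 43. 3⁻¹ ≡ 29 (mod 43) since 3·29 = 87 ≡ 1, so λ ≡ 24.
  x = λ² - 10 - 13 = 576 - 23 ≡ 37; y = λ·(10 - 37) - 41 ≡ 42. → (37, 42)
4P: (37, 42) + (13, 27). λ = (27 - 42)/(13 - 37) ≡ 28/19 mod 43. 19⁻¹ ≡ 34 (mod 43), so λ ≡ 6.
  x = λ² - 37 - 13 = 36 - 50 ≡ 29; y = λ·(37 - 29) - 42 ≡ 6. → (29, 6)
4P = (29, 6).
Next 2Q:
Repeated addition: build up to 2Q.
2Q: tangent at (38, 32): λ = (3·38² + 29)/(2·32) ≡ 18/21. 21⁻¹ ≡ 41 (mod 43), so λ ≡ 18·41 ≡ 7.
  x = λ² - 38 - 38 = 49 - 76 ≡ 16; y = λ·(38 - 16) - 32 ≡ 36. → (16, 36)
2Q = (16, 36).
Finally 4P + 2Q:
(29, 6) + (16, 36). λ = (36 - 6)/(16 - 29) ≡ 30/30 mod 43. 30⁻¹ ≡ 33 (mod 43), so λ ≡ 1.
  x = λ² - 29 - 16 = 1 - 45 ≡ 42; y = λ·(29 - 42) - 6 ≡ 24. → (42, 24)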